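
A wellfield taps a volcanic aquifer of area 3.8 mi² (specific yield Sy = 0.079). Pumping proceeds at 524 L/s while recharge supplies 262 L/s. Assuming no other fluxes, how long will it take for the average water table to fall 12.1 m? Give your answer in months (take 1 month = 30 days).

A = 3.8 mi² = 9.842 × 10^6 m²
ΔV = Sy × A × Δh = 0.079 × 9.842 × 10^6 × 12.1 = 9.408 × 10^6 m³
Net withdrawal = 524 − 262 = 262 L/s = 22640 m³/d
t = ΔV / Q = 9.408 × 10^6 m³ / 22640 m³/d = 415.6 d
t = 415.6 d ≈ 13.85 months

t ≈ 13.9 months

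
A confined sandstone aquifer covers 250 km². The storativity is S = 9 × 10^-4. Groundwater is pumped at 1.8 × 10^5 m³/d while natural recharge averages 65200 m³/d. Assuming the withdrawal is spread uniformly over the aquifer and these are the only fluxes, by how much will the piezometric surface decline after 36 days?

A = 250 km² = 2.5 × 10^8 m²
Net abstraction = 1.8 × 10^5 − 65200 = 1.148 × 10^5 m³/d
ΔV = Q × t = 1.148 × 10^5 m³/d × 36 d = 4.133 × 10^6 m³
Δh = ΔV / (S × A) = 4.133 × 10^6 / (9 × 10^-4 × 2.5 × 10^8) = 18.37 m

Δh ≈ 18.4 m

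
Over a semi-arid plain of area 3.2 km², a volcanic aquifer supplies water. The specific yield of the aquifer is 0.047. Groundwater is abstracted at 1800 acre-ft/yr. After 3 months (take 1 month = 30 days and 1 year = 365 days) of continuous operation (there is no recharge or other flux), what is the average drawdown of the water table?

Δh ≈ 3.64 m

A = 3.2 km² = 3.2 × 10^6 m²
Q = 1800 acre-ft/yr = 6083 m³/d
t = 3 months = 90 d
ΔV = Q × t = 6083 m³/d × 90 d = 5.475 × 10^5 m³
Δh = ΔV / (Sy × A) = 5.475 × 10^5 / (0.047 × 3.2 × 10^6) = 3.64 m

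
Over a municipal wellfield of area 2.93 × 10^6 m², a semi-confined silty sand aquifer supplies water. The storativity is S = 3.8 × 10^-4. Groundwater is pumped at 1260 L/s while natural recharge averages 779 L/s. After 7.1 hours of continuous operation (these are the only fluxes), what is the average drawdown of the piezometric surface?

Net abstraction = 1260 − 779 = 481 L/s
Q_net = 481 L/s = 41560 m³/d
t = 7.1 hours = 0.2958 d
ΔV = Q × t = 41560 m³/d × 0.2958 d = 12290 m³
Δh = ΔV / (S × A) = 12290 / (3.8 × 10^-4 × 2.93 × 10^6) = 11.04 m

Δh ≈ 11 m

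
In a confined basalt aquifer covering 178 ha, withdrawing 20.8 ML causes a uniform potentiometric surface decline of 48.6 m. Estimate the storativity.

A = 178 ha = 1.78 × 10^6 m²
ΔV = 20.8 ML = 20800 m³
S = ΔV / (A × Δh) = 20800 m³ / (1.78 × 10^6 m² × 48.6 m) = 2.404 × 10^-4

S ≈ 2.4 × 10^-4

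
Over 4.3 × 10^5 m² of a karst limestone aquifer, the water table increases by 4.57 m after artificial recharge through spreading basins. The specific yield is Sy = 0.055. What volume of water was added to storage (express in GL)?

ΔV = Sy × A × Δh = 0.055 × 4.3 × 10^5 m² × 4.57 m = 1.081 × 10^5 m³
ΔV = 1.081 × 10^5 m³ = 0.1081 GL

ΔV ≈ 0.108 GL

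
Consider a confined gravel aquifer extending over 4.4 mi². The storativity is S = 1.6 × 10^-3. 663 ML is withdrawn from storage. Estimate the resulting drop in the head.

A = 4.4 mi² = 1.14 × 10^7 m²
ΔV = 663 ML = 6.63 × 10^5 m³
Δh = ΔV / (S × A) = 6.63 × 10^5 m³ / (0.0016 × 1.14 × 10^7 m²) = 36.36 m

Δh ≈ 36.4 m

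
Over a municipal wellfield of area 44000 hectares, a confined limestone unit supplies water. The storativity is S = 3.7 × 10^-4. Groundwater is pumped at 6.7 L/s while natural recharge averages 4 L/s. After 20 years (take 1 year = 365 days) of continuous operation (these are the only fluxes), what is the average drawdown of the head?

Δh ≈ 10.5 m

A = 44000 hectares = 4.4 × 10^8 m²
Net abstraction = 6.7 − 4 = 2.7 L/s
Q_net = 2.7 L/s = 233.3 m³/d
t = 20 years = 7300 d
ΔV = Q × t = 233.3 m³/d × 7300 d = 1.703 × 10^6 m³
Δh = ΔV / (S × A) = 1.703 × 10^6 / (3.7 × 10^-4 × 4.4 × 10^8) = 10.46 m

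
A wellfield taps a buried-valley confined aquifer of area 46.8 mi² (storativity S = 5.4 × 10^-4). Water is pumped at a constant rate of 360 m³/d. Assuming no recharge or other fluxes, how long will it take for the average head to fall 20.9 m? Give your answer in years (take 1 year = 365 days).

t ≈ 10.4 years

A = 46.8 mi² = 1.212 × 10^8 m²
ΔV = S × A × Δh = 5.4 × 10^-4 × 1.212 × 10^8 × 20.9 = 1.368 × 10^6 m³
t = ΔV / Q = 1.368 × 10^6 m³ / 360 m³/d = 3800 d
t = 3800 d ≈ 10.41 years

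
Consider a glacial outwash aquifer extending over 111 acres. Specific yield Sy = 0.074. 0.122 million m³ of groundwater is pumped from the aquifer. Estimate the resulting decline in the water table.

Δh ≈ 3.67 m

A = 111 acres = 4.492 × 10^5 m²
ΔV = 0.122 million m³ = 1.22 × 10^5 m³
Δh = ΔV / (Sy × A) = 1.22 × 10^5 m³ / (0.074 × 4.492 × 10^5 m²) = 3.67 m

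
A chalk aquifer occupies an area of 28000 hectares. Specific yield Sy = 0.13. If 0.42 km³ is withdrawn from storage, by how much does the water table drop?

Δh ≈ 11.5 m

A = 28000 hectares = 2.8 × 10^8 m²
ΔV = 0.42 km³ = 4.2 × 10^8 m³
Δh = ΔV / (Sy × A) = 4.2 × 10^8 m³ / (0.13 × 2.8 × 10^8 m²) = 11.54 m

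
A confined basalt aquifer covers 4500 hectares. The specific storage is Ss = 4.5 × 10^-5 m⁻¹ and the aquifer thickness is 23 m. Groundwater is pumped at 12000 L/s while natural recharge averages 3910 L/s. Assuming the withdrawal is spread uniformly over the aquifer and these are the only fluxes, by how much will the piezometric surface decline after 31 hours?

Δh ≈ 19.4 m

S = Ss × b = 4.5 × 10^-5 m⁻¹ × 23 m = 1.035 × 10^-3
A = 4500 hectares = 4.5 × 10^7 m²
Net abstraction = 12000 − 3910 = 8090 L/s
Q_net = 8090 L/s = 6.99 × 10^5 m³/d
t = 31 hours = 1.292 d
ΔV = Q × t = 6.99 × 10^5 m³/d × 1.292 d = 9.028 × 10^5 m³
Δh = ΔV / (S × A) = 9.028 × 10^5 / (0.001035 × 4.5 × 10^7) = 19.38 m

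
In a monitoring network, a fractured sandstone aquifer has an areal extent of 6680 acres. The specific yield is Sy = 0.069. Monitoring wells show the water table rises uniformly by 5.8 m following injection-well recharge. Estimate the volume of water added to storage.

A = 6680 acres = 2.703 × 10^7 m²
ΔV = Sy × A × Δh = 0.069 × 2.703 × 10^7 m² × 5.8 m = 1.082 × 10^7 m³

ΔV ≈ 1.08 × 10^7 m³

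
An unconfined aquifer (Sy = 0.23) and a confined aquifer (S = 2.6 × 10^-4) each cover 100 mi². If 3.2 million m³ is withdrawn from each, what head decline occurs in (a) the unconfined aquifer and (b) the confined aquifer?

Δh_u ≈ 0.0537 m; Δh_c ≈ 47.5 m

A = 100 mi² = 2.59 × 10^8 m²
ΔV = 3.2 million m³ = 3.2 × 10^6 m³
Unconfined: Δh_u = ΔV/(Sy·A) = 3.2 × 10^6/(0.23 × 2.59 × 10^8) = 0.05372 m
Confined: Δh_c = ΔV/(S·A) = 3.2 × 10^6/(2.6 × 10^-4 × 2.59 × 10^8) = 47.52 m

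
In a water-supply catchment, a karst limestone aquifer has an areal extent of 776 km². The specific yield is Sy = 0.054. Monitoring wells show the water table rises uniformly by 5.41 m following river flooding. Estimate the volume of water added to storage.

A = 776 km² = 7.76 × 10^8 m²
ΔV = Sy × A × Δh = 0.054 × 7.76 × 10^8 m² × 5.41 m = 2.267 × 10^8 m³

ΔV ≈ 2.27 × 10^8 m³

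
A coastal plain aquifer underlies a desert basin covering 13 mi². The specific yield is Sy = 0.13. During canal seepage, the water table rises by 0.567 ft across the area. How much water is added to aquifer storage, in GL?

A = 13 mi² = 3.367 × 10^7 m²
Δh = 0.567 ft = 0.1728 m
ΔV = Sy × A × Δh = 0.13 × 3.367 × 10^7 m² × 0.1728 m = 7.565 × 10^5 m³
ΔV = 7.565 × 10^5 m³ = 0.7565 GL

ΔV ≈ 0.756 GL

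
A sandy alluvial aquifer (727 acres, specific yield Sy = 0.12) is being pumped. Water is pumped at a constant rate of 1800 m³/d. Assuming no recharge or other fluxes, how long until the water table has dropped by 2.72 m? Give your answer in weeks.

t ≈ 76.2 weeks

A = 727 acres = 2.942 × 10^6 m²
ΔV = Sy × A × Δh = 0.12 × 2.942 × 10^6 × 2.72 = 9.603 × 10^5 m³
t = ΔV / Q = 9.603 × 10^5 m³ / 1800 m³/d = 533.5 d
t = 533.5 d ≈ 76.21 weeks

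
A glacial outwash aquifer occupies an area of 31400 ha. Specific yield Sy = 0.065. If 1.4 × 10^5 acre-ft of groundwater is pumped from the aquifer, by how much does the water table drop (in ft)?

A = 31400 ha = 3.14 × 10^8 m²
ΔV = 1.4 × 10^5 acre-ft = 1.727 × 10^8 m³
Δh = ΔV / (Sy × A) = 1.727 × 10^8 m³ / (0.065 × 3.14 × 10^8 m²) = 8.461 m
Δh = 8.461 m = 27.76 ft

Δh ≈ 27.8 ft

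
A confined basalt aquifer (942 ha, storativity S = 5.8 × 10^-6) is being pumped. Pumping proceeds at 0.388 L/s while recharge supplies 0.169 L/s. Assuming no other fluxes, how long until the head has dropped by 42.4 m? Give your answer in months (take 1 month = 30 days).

t ≈ 4.08 months

A = 942 ha = 9.42 × 10^6 m²
ΔV = S × A × Δh = 5.8 × 10^-6 × 9.42 × 10^6 × 42.4 = 2317 m³
Net withdrawal = 0.388 − 0.169 = 0.219 L/s = 18.92 m³/d
t = ΔV / Q = 2317 m³ / 18.92 m³/d = 122.4 d
t = 122.4 d ≈ 4.081 months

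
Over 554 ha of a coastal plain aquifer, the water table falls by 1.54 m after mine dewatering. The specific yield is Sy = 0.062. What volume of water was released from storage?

ΔV ≈ 5.29 × 10^5 m³

A = 554 ha = 5.54 × 10^6 m²
ΔV = Sy × A × Δh = 0.062 × 5.54 × 10^6 m² × 1.54 m = 5.29 × 10^5 m³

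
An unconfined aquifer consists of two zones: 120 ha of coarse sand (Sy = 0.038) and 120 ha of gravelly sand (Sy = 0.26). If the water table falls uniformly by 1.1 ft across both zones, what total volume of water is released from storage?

ΔV ≈ 1.2 × 10^5 m³

A₁ = 120 ha = 1.2 × 10^6 m²; A₂ = 120 ha = 1.2 × 10^6 m²
Δh = 1.1 ft = 0.3353 m
ΔV₁ = 0.038 × 1.2 × 10^6 × 0.3353 = 15290 m³
ΔV₂ = 0.26 × 1.2 × 10^6 × 0.3353 = 1.046 × 10^5 m³
ΔV = ΔV₁ + ΔV₂ = 1.199 × 10^5 m³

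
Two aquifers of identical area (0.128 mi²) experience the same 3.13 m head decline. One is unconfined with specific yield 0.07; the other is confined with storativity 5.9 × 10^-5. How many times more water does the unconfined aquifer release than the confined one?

A = 0.128 mi² = 3.315 × 10^5 m²
Unconfined: ΔV_u = Sy × A × Δh = 0.07 × 3.315 × 10^5 × 3.13 = 72640 m³
Confined: ΔV_c = S × A × Δh = 5.9 × 10^-5 × 3.315 × 10^5 × 3.13 = 61.22 m³
Ratio = ΔV_u / ΔV_c = Sy / S = 0.07 / 5.9 × 10^-5 = 1186

ΔV_u / ΔV_c ≈ 1190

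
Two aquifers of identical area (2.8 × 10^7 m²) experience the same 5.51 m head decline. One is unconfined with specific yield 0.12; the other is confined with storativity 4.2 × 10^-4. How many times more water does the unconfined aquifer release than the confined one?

ΔV_u / ΔV_c ≈ 286

Unconfined: ΔV_u = Sy × A × Δh = 0.12 × 2.8 × 10^7 × 5.51 = 1.851 × 10^7 m³
Confined: ΔV_c = S × A × Δh = 4.2 × 10^-4 × 2.8 × 10^7 × 5.51 = 64800 m³
Ratio = ΔV_u / ΔV_c = Sy / S = 0.12 / 4.2 × 10^-4 = 285.7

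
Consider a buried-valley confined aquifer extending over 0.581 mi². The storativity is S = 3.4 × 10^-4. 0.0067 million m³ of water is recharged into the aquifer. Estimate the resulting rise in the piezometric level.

A = 0.581 mi² = 1.505 × 10^6 m²
ΔV = 0.0067 million m³ = 6700 m³
Δh = ΔV / (S × A) = 6700 m³ / (3.4 × 10^-4 × 1.505 × 10^6 m²) = 13.1 m

Δh ≈ 13.1 m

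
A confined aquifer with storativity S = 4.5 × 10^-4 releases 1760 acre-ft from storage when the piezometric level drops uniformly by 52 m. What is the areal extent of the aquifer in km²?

ΔV = 1760 acre-ft = 2.171 × 10^6 m³
A = ΔV / (S × Δh) = 2.171 × 10^6 / (4.5 × 10^-4 × 52) = 9.277 × 10^7 m²
A = 9.277 × 10^7 m² = 92.77 km²

A ≈ 92.8 km²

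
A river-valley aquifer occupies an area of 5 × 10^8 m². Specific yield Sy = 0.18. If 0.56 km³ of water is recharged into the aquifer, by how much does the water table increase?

ΔV = 0.56 km³ = 5.6 × 10^8 m³
Δh = ΔV / (Sy × A) = 5.6 × 10^8 m³ / (0.18 × 5 × 10^8 m²) = 6.222 m

Δh ≈ 6.22 m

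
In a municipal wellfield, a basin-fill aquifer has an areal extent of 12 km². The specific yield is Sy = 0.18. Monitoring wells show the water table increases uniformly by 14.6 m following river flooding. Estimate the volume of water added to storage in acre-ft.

A = 12 km² = 1.2 × 10^7 m²
ΔV = Sy × A × Δh = 0.18 × 1.2 × 10^7 m² × 14.6 m = 3.154 × 10^7 m³
ΔV = 3.154 × 10^7 m³ = 25570 acre-ft

ΔV ≈ 25600 acre-ft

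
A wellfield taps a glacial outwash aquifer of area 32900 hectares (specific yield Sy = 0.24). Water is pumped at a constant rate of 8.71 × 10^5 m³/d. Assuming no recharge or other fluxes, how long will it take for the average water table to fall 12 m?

t ≈ 1090 days

A = 32900 hectares = 3.29 × 10^8 m²
ΔV = Sy × A × Δh = 0.24 × 3.29 × 10^8 × 12 = 9.475 × 10^8 m³
t = ΔV / Q = 9.475 × 10^8 m³ / 8.71 × 10^5 m³/d = 1088 d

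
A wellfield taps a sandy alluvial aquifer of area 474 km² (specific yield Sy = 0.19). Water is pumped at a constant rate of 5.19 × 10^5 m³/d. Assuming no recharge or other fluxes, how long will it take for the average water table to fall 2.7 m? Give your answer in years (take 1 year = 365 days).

A = 474 km² = 4.74 × 10^8 m²
ΔV = Sy × A × Δh = 0.19 × 4.74 × 10^8 × 2.7 = 2.432 × 10^8 m³
t = ΔV / Q = 2.432 × 10^8 m³ / 5.19 × 10^5 m³/d = 468.5 d
t = 468.5 d ≈ 1.284 years

t ≈ 1.28 years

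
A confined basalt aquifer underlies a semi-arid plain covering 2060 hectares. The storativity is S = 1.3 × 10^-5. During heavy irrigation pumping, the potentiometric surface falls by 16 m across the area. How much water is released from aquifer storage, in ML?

A = 2060 hectares = 2.06 × 10^7 m²
ΔV = S × A × Δh = 1.3 × 10^-5 × 2.06 × 10^7 m² × 16 m = 4285 m³
ΔV = 4285 m³ = 4.285 ML

ΔV ≈ 4.28 ML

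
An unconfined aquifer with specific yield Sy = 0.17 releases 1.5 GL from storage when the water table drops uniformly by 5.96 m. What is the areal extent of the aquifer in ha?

ΔV = 1.5 GL = 1.5 × 10^6 m³
A = ΔV / (Sy × Δh) = 1.5 × 10^6 / (0.17 × 5.96) = 1.48 × 10^6 m²
A = 1.48 × 10^6 m² = 148 ha

A ≈ 148 ha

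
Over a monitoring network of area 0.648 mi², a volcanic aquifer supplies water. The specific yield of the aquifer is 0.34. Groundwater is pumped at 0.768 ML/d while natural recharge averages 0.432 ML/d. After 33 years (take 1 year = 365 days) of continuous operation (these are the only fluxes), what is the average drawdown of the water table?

Δh ≈ 7.09 m

A = 0.648 mi² = 1.678 × 10^6 m²
Net abstraction = 0.768 − 0.432 = 0.336 ML/d
Q_net = 0.336 ML/d = 336 m³/d
t = 33 years = 12040 d
ΔV = Q × t = 336 m³/d × 12040 d = 4.047 × 10^6 m³
Δh = ΔV / (Sy × A) = 4.047 × 10^6 / (0.34 × 1.678 × 10^6) = 7.092 m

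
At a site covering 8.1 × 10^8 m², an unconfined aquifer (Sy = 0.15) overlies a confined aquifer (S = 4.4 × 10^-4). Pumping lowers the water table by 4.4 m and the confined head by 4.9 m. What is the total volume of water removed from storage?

Unconfined: ΔV_u = Sy × A × Δh_u = 0.15 × 8.1 × 10^8 × 4.4 = 5.346 × 10^8 m³
Confined: ΔV_c = S × A × Δh_c = 4.4 × 10^-4 × 8.1 × 10^8 × 4.9 = 1.746 × 10^6 m³
Total ΔV = 5.346 × 10^8 + 1.746 × 10^6 = 5.363 × 10^8 m³

ΔV ≈ 5.36 × 10^8 m³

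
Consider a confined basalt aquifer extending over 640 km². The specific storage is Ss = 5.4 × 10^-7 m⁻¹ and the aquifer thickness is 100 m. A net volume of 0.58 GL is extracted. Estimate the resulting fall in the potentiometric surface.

Δh ≈ 16.8 m

S = Ss × b = 5.4 × 10^-7 m⁻¹ × 100 m = 5.4 × 10^-5
A = 640 km² = 6.4 × 10^8 m²
ΔV = 0.58 GL = 5.8 × 10^5 m³
Δh = ΔV / (S × A) = 5.8 × 10^5 m³ / (5.4 × 10^-5 × 6.4 × 10^8 m²) = 16.78 m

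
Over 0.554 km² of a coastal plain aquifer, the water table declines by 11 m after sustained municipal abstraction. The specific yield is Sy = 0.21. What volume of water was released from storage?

ΔV ≈ 1.28 × 10^6 m³

A = 0.554 km² = 5.54 × 10^5 m²
ΔV = Sy × A × Δh = 0.21 × 5.54 × 10^5 m² × 11 m = 1.28 × 10^6 m³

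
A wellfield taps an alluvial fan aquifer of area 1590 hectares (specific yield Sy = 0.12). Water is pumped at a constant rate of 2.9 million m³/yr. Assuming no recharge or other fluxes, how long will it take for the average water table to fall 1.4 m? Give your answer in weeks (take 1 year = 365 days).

t ≈ 48 weeks

A = 1590 hectares = 1.59 × 10^7 m²
ΔV = Sy × A × Δh = 0.12 × 1.59 × 10^7 × 1.4 = 2.671 × 10^6 m³
Q = 2.9 million m³/yr = 7945 m³/d
t = ΔV / Q = 2.671 × 10^6 m³ / 7945 m³/d = 336.2 d
t = 336.2 d ≈ 48.03 weeks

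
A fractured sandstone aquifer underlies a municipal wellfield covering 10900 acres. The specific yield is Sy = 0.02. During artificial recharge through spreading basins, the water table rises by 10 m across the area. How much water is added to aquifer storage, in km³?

ΔV ≈ 0.00882 km³

A = 10900 acres = 4.411 × 10^7 m²
ΔV = Sy × A × Δh = 0.02 × 4.411 × 10^7 m² × 10 m = 8.822 × 10^6 m³
ΔV = 8.822 × 10^6 m³ = 0.008822 km³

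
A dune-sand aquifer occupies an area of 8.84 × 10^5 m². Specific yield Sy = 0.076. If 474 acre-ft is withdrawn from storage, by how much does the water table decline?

Δh ≈ 8.7 m

ΔV = 474 acre-ft = 5.847 × 10^5 m³
Δh = ΔV / (Sy × A) = 5.847 × 10^5 m³ / (0.076 × 8.84 × 10^5 m²) = 8.703 m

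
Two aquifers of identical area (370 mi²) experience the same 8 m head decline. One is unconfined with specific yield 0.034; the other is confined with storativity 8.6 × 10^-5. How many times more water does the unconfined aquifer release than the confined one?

ΔV_u / ΔV_c ≈ 395

A = 370 mi² = 9.583 × 10^8 m²
Unconfined: ΔV_u = Sy × A × Δh = 0.034 × 9.583 × 10^8 × 8 = 2.607 × 10^8 m³
Confined: ΔV_c = S × A × Δh = 8.6 × 10^-5 × 9.583 × 10^8 × 8 = 6.593 × 10^5 m³
Ratio = ΔV_u / ΔV_c = Sy / S = 0.034 / 8.6 × 10^-5 = 395.3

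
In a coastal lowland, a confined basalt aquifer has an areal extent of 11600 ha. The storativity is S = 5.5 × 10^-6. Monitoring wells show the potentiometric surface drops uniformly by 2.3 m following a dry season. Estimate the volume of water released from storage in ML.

A = 11600 ha = 1.16 × 10^8 m²
ΔV = S × A × Δh = 5.5 × 10^-6 × 1.16 × 10^8 m² × 2.3 m = 1467 m³
ΔV = 1467 m³ = 1.467 ML

ΔV ≈ 1.47 ML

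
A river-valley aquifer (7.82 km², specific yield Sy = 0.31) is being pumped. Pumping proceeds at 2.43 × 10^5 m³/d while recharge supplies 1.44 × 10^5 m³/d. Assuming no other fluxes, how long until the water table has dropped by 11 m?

A = 7.82 km² = 7.82 × 10^6 m²
ΔV = Sy × A × Δh = 0.31 × 7.82 × 10^6 × 11 = 2.667 × 10^7 m³
Net withdrawal = 2.43 × 10^5 − 1.44 × 10^5 = 99000 m³/d
t = ΔV / Q = 2.667 × 10^7 m³ / 99000 m³/d = 269.4 d

t ≈ 269 days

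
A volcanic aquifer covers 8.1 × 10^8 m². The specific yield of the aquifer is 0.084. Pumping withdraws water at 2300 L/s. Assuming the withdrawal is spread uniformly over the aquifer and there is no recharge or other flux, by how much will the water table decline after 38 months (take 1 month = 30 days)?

Δh ≈ 3.33 m

Q = 2300 L/s = 1.987 × 10^5 m³/d
t = 38 months = 1140 d
ΔV = Q × t = 1.987 × 10^5 m³/d × 1140 d = 2.265 × 10^8 m³
Δh = ΔV / (Sy × A) = 2.265 × 10^8 / (0.084 × 8.1 × 10^8) = 3.33 m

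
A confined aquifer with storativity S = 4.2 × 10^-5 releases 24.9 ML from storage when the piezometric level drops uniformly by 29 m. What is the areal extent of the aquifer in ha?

A ≈ 2040 ha

ΔV = 24.9 ML = 24900 m³
A = ΔV / (S × Δh) = 24900 / (4.2 × 10^-5 × 29) = 2.044 × 10^7 m²
A = 2.044 × 10^7 m² = 2044 ha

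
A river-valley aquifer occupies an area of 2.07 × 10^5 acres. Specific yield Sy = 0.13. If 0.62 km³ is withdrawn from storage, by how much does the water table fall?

Δh ≈ 5.69 m

A = 2.07 × 10^5 acres = 8.377 × 10^8 m²
ΔV = 0.62 km³ = 6.2 × 10^8 m³
Δh = ΔV / (Sy × A) = 6.2 × 10^8 m³ / (0.13 × 8.377 × 10^8 m²) = 5.693 m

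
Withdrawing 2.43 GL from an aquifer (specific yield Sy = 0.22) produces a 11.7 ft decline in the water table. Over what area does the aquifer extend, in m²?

Δh = 11.7 ft = 3.566 m
ΔV = 2.43 GL = 2.43 × 10^6 m³
A = ΔV / (Sy × Δh) = 2.43 × 10^6 / (0.22 × 3.566) = 3.097 × 10^6 m²

A ≈ 3.1 × 10^6 m²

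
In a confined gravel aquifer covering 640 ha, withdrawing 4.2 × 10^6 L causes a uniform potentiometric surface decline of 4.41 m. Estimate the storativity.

S ≈ 1.5 × 10^-4

A = 640 ha = 6.4 × 10^6 m²
ΔV = 4.2 × 10^6 L = 4200 m³
S = ΔV / (A × Δh) = 4200 m³ / (6.4 × 10^6 m² × 4.41 m) = 1.488 × 10^-4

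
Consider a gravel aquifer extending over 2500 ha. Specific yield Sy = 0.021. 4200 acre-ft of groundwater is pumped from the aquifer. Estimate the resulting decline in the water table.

A = 2500 ha = 2.5 × 10^7 m²
ΔV = 4200 acre-ft = 5.181 × 10^6 m³
Δh = ΔV / (Sy × A) = 5.181 × 10^6 m³ / (0.021 × 2.5 × 10^7 m²) = 9.868 m

Δh ≈ 9.87 m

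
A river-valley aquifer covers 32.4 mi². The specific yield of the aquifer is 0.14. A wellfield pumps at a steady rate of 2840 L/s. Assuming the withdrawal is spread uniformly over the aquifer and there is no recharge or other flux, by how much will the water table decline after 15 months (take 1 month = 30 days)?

A = 32.4 mi² = 8.392 × 10^7 m²
Q = 2840 L/s = 2.454 × 10^5 m³/d
t = 15 months = 450 d
ΔV = Q × t = 2.454 × 10^5 m³/d × 450 d = 1.104 × 10^8 m³
Δh = ΔV / (Sy × A) = 1.104 × 10^8 / (0.14 × 8.392 × 10^7) = 9.399 m

Δh ≈ 9.4 m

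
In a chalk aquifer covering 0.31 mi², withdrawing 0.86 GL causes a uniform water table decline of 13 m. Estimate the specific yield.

A = 0.31 mi² = 8.029 × 10^5 m²
ΔV = 0.86 GL = 8.6 × 10^5 m³
Sy = ΔV / (A × Δh) = 8.6 × 10^5 m³ / (8.029 × 10^5 m² × 13 m) = 0.08239

Sy ≈ 0.082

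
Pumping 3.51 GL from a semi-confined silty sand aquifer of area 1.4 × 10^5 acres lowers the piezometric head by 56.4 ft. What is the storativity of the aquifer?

A = 1.4 × 10^5 acres = 5.666 × 10^8 m²
Δh = 56.4 ft = 17.19 m
ΔV = 3.51 GL = 3.51 × 10^6 m³
S = ΔV / (A × Δh) = 3.51 × 10^6 m³ / (5.666 × 10^8 m² × 17.19 m) = 3.604 × 10^-4

S ≈ 3.6 × 10^-4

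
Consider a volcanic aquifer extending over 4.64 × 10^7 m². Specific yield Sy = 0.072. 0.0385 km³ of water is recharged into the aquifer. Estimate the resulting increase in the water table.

ΔV = 0.0385 km³ = 3.85 × 10^7 m³
Δh = ΔV / (Sy × A) = 3.85 × 10^7 m³ / (0.072 × 4.64 × 10^7 m²) = 11.52 m

Δh ≈ 11.5 m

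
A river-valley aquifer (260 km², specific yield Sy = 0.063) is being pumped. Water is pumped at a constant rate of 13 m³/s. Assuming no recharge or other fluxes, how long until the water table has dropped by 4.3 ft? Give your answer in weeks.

t ≈ 2.73 weeks

A = 260 km² = 2.6 × 10^8 m²
Δh = 4.3 ft = 1.311 m
ΔV = Sy × A × Δh = 0.063 × 2.6 × 10^8 × 1.311 = 2.147 × 10^7 m³
Q = 13 m³/s = 1.123 × 10^6 m³/d
t = ΔV / Q = 2.147 × 10^7 m³ / 1.123 × 10^6 m³/d = 19.11 d
t = 19.11 d ≈ 2.73 weeks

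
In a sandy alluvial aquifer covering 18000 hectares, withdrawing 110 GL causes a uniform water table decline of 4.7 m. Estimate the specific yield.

Sy ≈ 0.13

A = 18000 hectares = 1.8 × 10^8 m²
ΔV = 110 GL = 1.1 × 10^8 m³
Sy = ΔV / (A × Δh) = 1.1 × 10^8 m³ / (1.8 × 10^8 m² × 4.7 m) = 0.13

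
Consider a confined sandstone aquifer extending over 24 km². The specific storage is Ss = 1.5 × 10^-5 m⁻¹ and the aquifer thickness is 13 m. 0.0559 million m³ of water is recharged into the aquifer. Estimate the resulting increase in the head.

Δh ≈ 11.9 m

S = Ss × b = 1.5 × 10^-5 m⁻¹ × 13 m = 1.95 × 10^-4
A = 24 km² = 2.4 × 10^7 m²
ΔV = 0.0559 million m³ = 55900 m³
Δh = ΔV / (S × A) = 55900 m³ / (1.95 × 10^-4 × 2.4 × 10^7 m²) = 11.94 m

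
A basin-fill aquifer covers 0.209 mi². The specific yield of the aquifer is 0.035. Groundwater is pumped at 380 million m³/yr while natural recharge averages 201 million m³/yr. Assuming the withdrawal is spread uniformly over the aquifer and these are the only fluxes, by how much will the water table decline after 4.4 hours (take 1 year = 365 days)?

A = 0.209 mi² = 5.413 × 10^5 m²
Net abstraction = 380 − 201 = 179 million m³/yr
Q_net = 179 million m³/yr = 4.904 × 10^5 m³/d
t = 4.4 hours = 0.1833 d
ΔV = Q × t = 4.904 × 10^5 m³/d × 0.1833 d = 89910 m³
Δh = ΔV / (Sy × A) = 89910 / (0.035 × 5.413 × 10^5) = 4.746 m

Δh ≈ 4.75 m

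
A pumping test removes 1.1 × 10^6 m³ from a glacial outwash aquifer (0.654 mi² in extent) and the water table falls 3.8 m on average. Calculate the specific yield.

Sy ≈ 0.17

A = 0.654 mi² = 1.694 × 10^6 m²
Sy = ΔV / (A × Δh) = 1.1 × 10^6 m³ / (1.694 × 10^6 m² × 3.8 m) = 0.1709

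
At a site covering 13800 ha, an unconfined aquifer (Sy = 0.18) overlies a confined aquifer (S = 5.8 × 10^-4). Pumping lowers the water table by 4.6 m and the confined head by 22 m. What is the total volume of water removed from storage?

ΔV ≈ 1.16 × 10^8 m³

A = 13800 ha = 1.38 × 10^8 m²
Unconfined: ΔV_u = Sy × A × Δh_u = 0.18 × 1.38 × 10^8 × 4.6 = 1.143 × 10^8 m³
Confined: ΔV_c = S × A × Δh_c = 5.8 × 10^-4 × 1.38 × 10^8 × 22 = 1.761 × 10^6 m³
Total ΔV = 1.143 × 10^8 + 1.761 × 10^6 = 1.16 × 10^8 m³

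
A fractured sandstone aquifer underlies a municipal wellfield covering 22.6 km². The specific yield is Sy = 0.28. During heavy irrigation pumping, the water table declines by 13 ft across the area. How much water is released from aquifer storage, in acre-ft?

A = 22.6 km² = 2.26 × 10^7 m²
Δh = 13 ft = 3.962 m
ΔV = Sy × A × Δh = 0.28 × 2.26 × 10^7 m² × 3.962 m = 2.507 × 10^7 m³
ΔV = 2.507 × 10^7 m³ = 20330 acre-ft

ΔV ≈ 20300 acre-ft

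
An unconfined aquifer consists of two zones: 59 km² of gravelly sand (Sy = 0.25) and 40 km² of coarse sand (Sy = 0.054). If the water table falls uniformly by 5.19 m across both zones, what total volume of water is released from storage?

ΔV ≈ 8.78 × 10^7 m³

A₁ = 59 km² = 5.9 × 10^7 m²; A₂ = 40 km² = 4 × 10^7 m²
ΔV₁ = 0.25 × 5.9 × 10^7 × 5.19 = 7.655 × 10^7 m³
ΔV₂ = 0.054 × 4 × 10^7 × 5.19 = 1.121 × 10^7 m³
ΔV = ΔV₁ + ΔV₂ = 8.776 × 10^7 m³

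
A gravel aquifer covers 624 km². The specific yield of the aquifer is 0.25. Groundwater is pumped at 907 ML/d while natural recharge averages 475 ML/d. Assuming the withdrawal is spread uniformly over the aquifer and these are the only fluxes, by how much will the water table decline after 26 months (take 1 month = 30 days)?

Δh ≈ 2.16 m

A = 624 km² = 6.24 × 10^8 m²
Net abstraction = 907 − 475 = 432 ML/d
Q_net = 432 ML/d = 4.32 × 10^5 m³/d
t = 26 months = 780 d
ΔV = Q × t = 4.32 × 10^5 m³/d × 780 d = 3.37 × 10^8 m³
Δh = ΔV / (Sy × A) = 3.37 × 10^8 / (0.25 × 6.24 × 10^8) = 2.16 m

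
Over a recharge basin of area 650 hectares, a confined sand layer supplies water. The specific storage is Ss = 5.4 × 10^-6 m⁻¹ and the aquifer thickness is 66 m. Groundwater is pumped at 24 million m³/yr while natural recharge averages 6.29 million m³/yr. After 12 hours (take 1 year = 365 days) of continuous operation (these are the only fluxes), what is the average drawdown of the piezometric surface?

S = Ss × b = 5.4 × 10^-6 m⁻¹ × 66 m = 3.564 × 10^-4
A = 650 hectares = 6.5 × 10^6 m²
Net abstraction = 24 − 6.29 = 17.71 million m³/yr
Q_net = 17.71 million m³/yr = 48520 m³/d
t = 12 hours = 0.5 d
ΔV = Q × t = 48520 m³/d × 0.5 d = 24260 m³
Δh = ΔV / (S × A) = 24260 / (3.564 × 10^-4 × 6.5 × 10^6) = 10.47 m

Δh ≈ 10.5 m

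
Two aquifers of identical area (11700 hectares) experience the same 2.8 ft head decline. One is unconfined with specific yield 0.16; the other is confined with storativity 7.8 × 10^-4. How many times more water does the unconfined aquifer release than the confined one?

A = 11700 hectares = 1.17 × 10^8 m²
Δh = 2.8 ft = 0.8534 m
Unconfined: ΔV_u = Sy × A × Δh = 0.16 × 1.17 × 10^8 × 0.8534 = 1.598 × 10^7 m³
Confined: ΔV_c = S × A × Δh = 7.8 × 10^-4 × 1.17 × 10^8 × 0.8534 = 77880 m³
Ratio = ΔV_u / ΔV_c = Sy / S = 0.16 / 7.8 × 10^-4 = 205.1

ΔV_u / ΔV_c ≈ 205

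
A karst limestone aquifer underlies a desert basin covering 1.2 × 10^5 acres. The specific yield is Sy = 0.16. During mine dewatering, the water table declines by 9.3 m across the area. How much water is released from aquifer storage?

ΔV ≈ 7.23 × 10^8 m³

A = 1.2 × 10^5 acres = 4.856 × 10^8 m²
ΔV = Sy × A × Δh = 0.16 × 4.856 × 10^8 m² × 9.3 m = 7.226 × 10^8 m³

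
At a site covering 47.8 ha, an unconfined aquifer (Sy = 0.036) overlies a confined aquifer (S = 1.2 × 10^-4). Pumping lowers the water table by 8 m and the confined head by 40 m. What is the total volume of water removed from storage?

ΔV ≈ 1.4 × 10^5 m³

A = 47.8 ha = 4.78 × 10^5 m²
Unconfined: ΔV_u = Sy × A × Δh_u = 0.036 × 4.78 × 10^5 × 8 = 1.377 × 10^5 m³
Confined: ΔV_c = S × A × Δh_c = 1.2 × 10^-4 × 4.78 × 10^5 × 40 = 2294 m³
Total ΔV = 1.377 × 10^5 + 2294 = 1.4 × 10^5 m³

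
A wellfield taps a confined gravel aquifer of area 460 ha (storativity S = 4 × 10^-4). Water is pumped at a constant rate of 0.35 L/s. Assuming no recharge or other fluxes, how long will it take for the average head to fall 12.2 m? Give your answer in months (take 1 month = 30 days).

t ≈ 24.7 months

A = 460 ha = 4.6 × 10^6 m²
ΔV = S × A × Δh = 4 × 10^-4 × 4.6 × 10^6 × 12.2 = 22450 m³
Q = 0.35 L/s = 30.24 m³/d
t = ΔV / Q = 22450 m³ / 30.24 m³/d = 742.3 d
t = 742.3 d ≈ 24.74 months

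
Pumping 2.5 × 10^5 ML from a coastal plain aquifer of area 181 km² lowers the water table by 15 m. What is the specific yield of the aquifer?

Sy ≈ 0.092

A = 181 km² = 1.81 × 10^8 m²
ΔV = 2.5 × 10^5 ML = 2.5 × 10^8 m³
Sy = ΔV / (A × Δh) = 2.5 × 10^8 m³ / (1.81 × 10^8 m² × 15 m) = 0.09208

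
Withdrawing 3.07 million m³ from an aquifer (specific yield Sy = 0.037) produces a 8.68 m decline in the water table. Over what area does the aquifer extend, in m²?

ΔV = 3.07 million m³ = 3.07 × 10^6 m³
A = ΔV / (Sy × Δh) = 3.07 × 10^6 / (0.037 × 8.68) = 9.559 × 10^6 m²

A ≈ 9.56 × 10^6 m²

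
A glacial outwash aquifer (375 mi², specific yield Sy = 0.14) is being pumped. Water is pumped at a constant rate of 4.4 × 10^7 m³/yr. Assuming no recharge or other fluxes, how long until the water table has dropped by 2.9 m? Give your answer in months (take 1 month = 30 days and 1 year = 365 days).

t ≈ 109 months

A = 375 mi² = 9.712 × 10^8 m²
ΔV = Sy × A × Δh = 0.14 × 9.712 × 10^8 × 2.9 = 3.943 × 10^8 m³
Q = 4.4 × 10^7 m³/yr = 1.205 × 10^5 m³/d
t = ΔV / Q = 3.943 × 10^8 m³ / 1.205 × 10^5 m³/d = 3271 d
t = 3271 d ≈ 109 months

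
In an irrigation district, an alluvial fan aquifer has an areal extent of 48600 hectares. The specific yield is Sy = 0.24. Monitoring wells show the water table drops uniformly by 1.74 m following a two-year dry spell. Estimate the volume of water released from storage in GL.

A = 48600 hectares = 4.86 × 10^8 m²
ΔV = Sy × A × Δh = 0.24 × 4.86 × 10^8 m² × 1.74 m = 2.03 × 10^8 m³
ΔV = 2.03 × 10^8 m³ = 203 GL

ΔV ≈ 203 GL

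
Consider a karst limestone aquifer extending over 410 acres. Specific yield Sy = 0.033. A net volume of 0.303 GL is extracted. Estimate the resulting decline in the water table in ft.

Δh ≈ 18.2 ft

A = 410 acres = 1.659 × 10^6 m²
ΔV = 0.303 GL = 3.03 × 10^5 m³
Δh = ΔV / (Sy × A) = 3.03 × 10^5 m³ / (0.033 × 1.659 × 10^6 m²) = 5.534 m
Δh = 5.534 m = 18.16 ft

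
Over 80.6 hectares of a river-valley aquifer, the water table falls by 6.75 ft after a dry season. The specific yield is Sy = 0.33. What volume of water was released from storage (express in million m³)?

A = 80.6 hectares = 8.06 × 10^5 m²
Δh = 6.75 ft = 2.057 m
ΔV = Sy × A × Δh = 0.33 × 8.06 × 10^5 m² × 2.057 m = 5.472 × 10^5 m³
ΔV = 5.472 × 10^5 m³ = 0.5472 million m³

ΔV ≈ 0.547 million m³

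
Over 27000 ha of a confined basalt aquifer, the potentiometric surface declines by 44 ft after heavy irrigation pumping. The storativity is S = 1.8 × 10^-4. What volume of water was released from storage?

ΔV ≈ 6.52 × 10^5 m³

A = 27000 ha = 2.7 × 10^8 m²
Δh = 44 ft = 13.41 m
ΔV = S × A × Δh = 1.8 × 10^-4 × 2.7 × 10^8 m² × 13.41 m = 6.518 × 10^5 m³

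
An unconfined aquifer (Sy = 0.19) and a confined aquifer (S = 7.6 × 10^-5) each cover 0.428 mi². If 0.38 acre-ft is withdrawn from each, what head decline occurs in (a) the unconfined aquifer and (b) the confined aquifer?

Δh_u ≈ 0.00223 m; Δh_c ≈ 5.56 m

A = 0.428 mi² = 1.109 × 10^6 m²
ΔV = 0.38 acre-ft = 468.7 m³
Unconfined: Δh_u = ΔV/(Sy·A) = 468.7/(0.19 × 1.109 × 10^6) = 0.002225 m
Confined: Δh_c = ΔV/(S·A) = 468.7/(7.6 × 10^-5 × 1.109 × 10^6) = 5.564 m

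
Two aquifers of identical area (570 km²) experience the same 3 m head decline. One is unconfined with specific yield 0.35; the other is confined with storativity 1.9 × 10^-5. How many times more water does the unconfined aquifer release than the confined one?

ΔV_u / ΔV_c ≈ 18400

A = 570 km² = 5.7 × 10^8 m²
Unconfined: ΔV_u = Sy × A × Δh = 0.35 × 5.7 × 10^8 × 3 = 5.985 × 10^8 m³
Confined: ΔV_c = S × A × Δh = 1.9 × 10^-5 × 5.7 × 10^8 × 3 = 32490 m³
Ratio = ΔV_u / ΔV_c = Sy / S = 0.35 / 1.9 × 10^-5 = 18420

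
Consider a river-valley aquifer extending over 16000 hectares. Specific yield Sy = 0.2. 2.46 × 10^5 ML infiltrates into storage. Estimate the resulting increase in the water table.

A = 16000 hectares = 1.6 × 10^8 m²
ΔV = 2.46 × 10^5 ML = 2.46 × 10^8 m³
Δh = ΔV / (Sy × A) = 2.46 × 10^8 m³ / (0.2 × 1.6 × 10^8 m²) = 7.688 m

Δh ≈ 7.69 m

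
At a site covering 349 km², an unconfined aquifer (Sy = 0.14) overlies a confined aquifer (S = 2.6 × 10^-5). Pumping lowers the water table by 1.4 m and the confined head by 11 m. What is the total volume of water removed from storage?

A = 349 km² = 3.49 × 10^8 m²
Unconfined: ΔV_u = Sy × A × Δh_u = 0.14 × 3.49 × 10^8 × 1.4 = 6.84 × 10^7 m³
Confined: ΔV_c = S × A × Δh_c = 2.6 × 10^-5 × 3.49 × 10^8 × 11 = 99810 m³
Total ΔV = 6.84 × 10^7 + 99810 = 6.85 × 10^7 m³

ΔV ≈ 6.85 × 10^7 m³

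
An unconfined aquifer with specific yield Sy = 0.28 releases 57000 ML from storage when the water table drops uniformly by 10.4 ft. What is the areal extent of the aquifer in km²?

Δh = 10.4 ft = 3.17 m
ΔV = 57000 ML = 5.7 × 10^7 m³
A = ΔV / (Sy × Δh) = 5.7 × 10^7 / (0.28 × 3.17) = 6.422 × 10^7 m²
A = 6.422 × 10^7 m² = 64.22 km²

A ≈ 64.2 km²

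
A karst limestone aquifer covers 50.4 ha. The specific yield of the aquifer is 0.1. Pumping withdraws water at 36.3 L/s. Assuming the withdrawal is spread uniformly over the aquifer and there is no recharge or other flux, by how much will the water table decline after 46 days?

Δh ≈ 2.86 m

A = 50.4 ha = 5.04 × 10^5 m²
Q = 36.3 L/s = 3136 m³/d
ΔV = Q × t = 3136 m³/d × 46 d = 1.443 × 10^5 m³
Δh = ΔV / (Sy × A) = 1.443 × 10^5 / (0.1 × 5.04 × 10^5) = 2.863 m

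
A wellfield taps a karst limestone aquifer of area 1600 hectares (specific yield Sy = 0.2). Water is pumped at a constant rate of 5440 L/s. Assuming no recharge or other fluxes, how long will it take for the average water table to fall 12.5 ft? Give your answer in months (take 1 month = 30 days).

A = 1600 hectares = 1.6 × 10^7 m²
Δh = 12.5 ft = 3.81 m
ΔV = Sy × A × Δh = 0.2 × 1.6 × 10^7 × 3.81 = 1.219 × 10^7 m³
Q = 5440 L/s = 4.7 × 10^5 m³/d
t = ΔV / Q = 1.219 × 10^7 m³ / 4.7 × 10^5 m³/d = 25.94 d
t = 25.94 d ≈ 0.8647 months

t ≈ 0.865 months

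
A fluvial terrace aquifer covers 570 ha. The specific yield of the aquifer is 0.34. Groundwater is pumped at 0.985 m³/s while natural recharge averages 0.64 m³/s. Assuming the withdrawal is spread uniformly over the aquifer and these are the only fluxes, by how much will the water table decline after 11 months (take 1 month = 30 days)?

Δh ≈ 5.08 m

A = 570 ha = 5.7 × 10^6 m²
Net abstraction = 0.985 − 0.64 = 0.345 m³/s
Q_net = 0.345 m³/s = 29810 m³/d
t = 11 months = 330 d
ΔV = Q × t = 29810 m³/d × 330 d = 9.837 × 10^6 m³
Δh = ΔV / (Sy × A) = 9.837 × 10^6 / (0.34 × 5.7 × 10^6) = 5.076 m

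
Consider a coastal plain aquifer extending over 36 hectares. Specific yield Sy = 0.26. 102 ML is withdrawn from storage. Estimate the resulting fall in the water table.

A = 36 hectares = 3.6 × 10^5 m²
ΔV = 102 ML = 1.02 × 10^5 m³
Δh = ΔV / (Sy × A) = 1.02 × 10^5 m³ / (0.26 × 3.6 × 10^5 m²) = 1.09 m

Δh ≈ 1.09 m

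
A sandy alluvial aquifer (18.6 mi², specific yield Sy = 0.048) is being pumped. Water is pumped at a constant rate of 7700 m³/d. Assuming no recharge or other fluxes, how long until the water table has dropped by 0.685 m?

t ≈ 206 days

A = 18.6 mi² = 4.817 × 10^7 m²
ΔV = Sy × A × Δh = 0.048 × 4.817 × 10^7 × 0.685 = 1.584 × 10^6 m³
t = ΔV / Q = 1.584 × 10^6 m³ / 7700 m³/d = 205.7 d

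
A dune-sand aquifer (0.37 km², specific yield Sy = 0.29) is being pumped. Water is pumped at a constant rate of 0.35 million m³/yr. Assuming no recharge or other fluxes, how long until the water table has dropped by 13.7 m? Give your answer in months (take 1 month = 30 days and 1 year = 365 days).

A = 0.37 km² = 3.7 × 10^5 m²
ΔV = Sy × A × Δh = 0.29 × 3.7 × 10^5 × 13.7 = 1.47 × 10^6 m³
Q = 0.35 million m³/yr = 958.9 m³/d
t = ΔV / Q = 1.47 × 10^6 m³ / 958.9 m³/d = 1533 d
t = 1533 d ≈ 51.1 months

t ≈ 51.1 months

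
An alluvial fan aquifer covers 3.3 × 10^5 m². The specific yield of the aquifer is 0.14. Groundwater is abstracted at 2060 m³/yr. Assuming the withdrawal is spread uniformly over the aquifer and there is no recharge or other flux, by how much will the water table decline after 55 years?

Q = 2060 m³/yr = 5.644 m³/d
t = 55 years = 20080 d
ΔV = Q × t = 5.644 m³/d × 20080 d = 1.133 × 10^5 m³
Δh = ΔV / (Sy × A) = 1.133 × 10^5 / (0.14 × 3.3 × 10^5) = 2.452 m

Δh ≈ 2.45 m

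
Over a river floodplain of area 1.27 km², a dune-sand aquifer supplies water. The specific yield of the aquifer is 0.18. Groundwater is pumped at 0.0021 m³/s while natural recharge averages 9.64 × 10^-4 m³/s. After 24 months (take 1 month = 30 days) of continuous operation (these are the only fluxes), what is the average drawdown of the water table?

Δh ≈ 0.309 m

A = 1.27 km² = 1.27 × 10^6 m²
Net abstraction = 0.0021 − 9.64 × 10^-4 = 0.001136 m³/s
Q_net = 0.001136 m³/s = 98.15 m³/d
t = 24 months = 720 d
ΔV = Q × t = 98.15 m³/d × 720 d = 70670 m³
Δh = ΔV / (Sy × A) = 70670 / (0.18 × 1.27 × 10^6) = 0.3091 m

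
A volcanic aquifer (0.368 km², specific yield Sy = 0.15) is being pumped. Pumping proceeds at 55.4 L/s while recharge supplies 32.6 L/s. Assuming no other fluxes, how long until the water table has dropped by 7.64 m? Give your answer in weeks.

t ≈ 30.6 weeks

A = 0.368 km² = 3.68 × 10^5 m²
ΔV = Sy × A × Δh = 0.15 × 3.68 × 10^5 × 7.64 = 4.217 × 10^5 m³
Net withdrawal = 55.4 − 32.6 = 22.8 L/s = 1970 m³/d
t = ΔV / Q = 4.217 × 10^5 m³ / 1970 m³/d = 214.1 d
t = 214.1 d ≈ 30.58 weeks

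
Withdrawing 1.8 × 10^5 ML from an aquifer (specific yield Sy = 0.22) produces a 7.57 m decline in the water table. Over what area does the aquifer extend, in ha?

ΔV = 1.8 × 10^5 ML = 1.8 × 10^8 m³
A = ΔV / (Sy × Δh) = 1.8 × 10^8 / (0.22 × 7.57) = 1.081 × 10^8 m²
A = 1.081 × 10^8 m² = 10810 ha

A ≈ 10800 ha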